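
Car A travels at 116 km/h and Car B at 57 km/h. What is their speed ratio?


Ratio = 116:57
GCD = 1
Simplified = 116:57
Time ratio (same distance) = 57:116
Speed ratio = 116:57

116:57


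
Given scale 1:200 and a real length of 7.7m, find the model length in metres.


Model size = real / scale
= 7.7 / 200
= 0.0385 m

0.0385 m


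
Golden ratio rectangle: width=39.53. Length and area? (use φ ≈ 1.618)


φ = (1 + √5) / 2 ≈ 1.618
Length = width × φ = 39.53 × 1.618 = 63.95954
≈ 63.96
Area = width × length = 39.53 × 63.95954 = 2528.3206162 ≈ 2528.32
= Length: 63.96, Area: 2528.32

Length: 63.96, Area: 2528.32


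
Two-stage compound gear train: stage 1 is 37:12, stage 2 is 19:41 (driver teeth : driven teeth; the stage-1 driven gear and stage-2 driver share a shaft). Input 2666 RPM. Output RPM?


Stage 1: RPM_B = RPM_A × t_A/t_B = 2666 × 37/12 = 98642/12 ≈ 8220.17
B and C share a shaft → RPM_C = RPM_B
Stage 2: RPM_D = RPM_C × t_C/t_D = RPM_A × (t_A×t_C)/(t_B×t_D)
Overall ratio = (37×19)/(12×41) = 703/492
RPM_D = 2666 × 703/492 = 1874198/492
≈ 3809.35 RPM

3809.35 RPM


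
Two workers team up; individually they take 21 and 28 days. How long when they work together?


Rate of A = 1/21 per day
Rate of B = 1/28 per day
Combined rate = 1/21 + 1/28 = 49/588 ≈ 0.0833 per day
Days = 1 / combined rate = 588/49
= 12.00 days

12.00 days


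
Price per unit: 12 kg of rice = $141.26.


Unit rate = total / quantity
= 141.26 / 12
= $11.77 per unit

$11.77 per unit


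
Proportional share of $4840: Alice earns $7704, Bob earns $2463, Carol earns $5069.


Total income = 7704 + 2463 + 5069 = $15236
Alice: $4840 × 7704/15236 = $2447.32
Bob: $4840 × 2463/15236 = $782.42
Carol: $4840 × 5069/15236 = $1610.26
= Alice: $2447.32, Bob: $782.42, Carol: $1610.26

Alice: $2447.32, Bob: $782.42, Carol: $1610.26


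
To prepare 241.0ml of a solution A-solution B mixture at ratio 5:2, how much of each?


Total parts = 5 + 2 = 7
solution A: 241.0 × 5/7 = 172.1ml
solution B: 241.0 × 2/7 = 68.9ml
= 172.1ml and 68.9ml

172.1ml and 68.9ml


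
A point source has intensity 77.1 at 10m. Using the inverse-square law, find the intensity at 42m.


I₁d₁² = I₂d₂²
I₂ = I₁ × (d₁/d₂)²
= 77.1 × (10/42)²
= 77.1 × 100/1764
= 7710/1764
≈ 4.3707

4.3707


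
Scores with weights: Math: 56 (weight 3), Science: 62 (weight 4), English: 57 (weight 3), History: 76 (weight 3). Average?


Numerator = 56×3 + 62×4 + 57×3 + 76×3
= 168 + 248 + 171 + 228
= 815
Total weight = 13
Weighted avg = 815/13
= 62.69

62.69


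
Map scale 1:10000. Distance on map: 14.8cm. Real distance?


Real distance = map distance × scale
= 14.8cm × 10000
= 148000 cm = 1480.0 m
= 1.480 km

1.480 km


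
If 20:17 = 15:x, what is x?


Cross multiply: 20 × x = 17 × 15
20x = 255
x = 255 / 20
= 12.75

12.75


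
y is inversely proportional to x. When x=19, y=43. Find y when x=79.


Inverse proportion: x × y = constant
k = 19 × 43 = 817
y₂ = k / 79 = 817 / 79
= 10.34

10.34


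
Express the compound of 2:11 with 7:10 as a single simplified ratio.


Compound ratio = (2×7) : (11×10)
= 14:110
GCD = 2
= 7:55

7:55


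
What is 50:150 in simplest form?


GCD(50, 150) = 50
50/50 : 150/50
= 1:3

1:3


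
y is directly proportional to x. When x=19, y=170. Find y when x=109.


Direct proportion: y/x = constant
k = 170/19 ≈ 8.9474
y₂ = k × 109 = 170 × 109 / 19 = 18530/19
≈ 975.26

975.26


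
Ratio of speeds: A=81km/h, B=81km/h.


Ratio = 81:81
GCD = 81
Simplified = 1:1
Time ratio (same distance) = 1:1
Speed ratio = 1:1

1:1


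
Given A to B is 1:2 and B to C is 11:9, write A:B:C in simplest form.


Match B: multiply A:B by 11 → 11:22
Multiply B:C by 2 → 22:18
Combined: 11:22:18
GCD = 1
= 11:22:18

11:22:18


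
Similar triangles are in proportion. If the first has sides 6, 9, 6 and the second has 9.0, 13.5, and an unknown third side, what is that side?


Scale factor = 9.0/6 = 1.5
Missing side = 6 × 1.5
= 9.0

9.0


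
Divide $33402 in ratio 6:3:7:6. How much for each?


Total parts = 6 + 3 + 7 + 6 = 22
Part 1: 33402 × 6/22 = 9109.64
Part 2: 33402 × 3/22 = 4554.82
Part 3: 33402 × 7/22 = 10627.91
Part 4: 33402 × 6/22 = 9109.64
= Part 1: $9109.64, Part 2: $4554.82, Part 3: $10627.91, Part 4: $9109.64

Part 1: $9109.64, Part 2: $4554.82, Part 3: $10627.91, Part 4: $9109.64


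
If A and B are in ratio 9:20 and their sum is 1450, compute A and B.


Let A = 9k, B = 20k.
9k + 20k = 1450
29k = 1450 → k = 1450/29 = 50
A = 9×50 = 450, B = 20×50 = 1000
= A = 450, B = 1000

A = 450, B = 1000


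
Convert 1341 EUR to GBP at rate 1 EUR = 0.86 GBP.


Amount × rate = 1341 × 0.86
= 1153.26 GBP

1153.26 GBP


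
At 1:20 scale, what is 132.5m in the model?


Model size = real / scale
= 132.5 / 20
= 6.6250 m

6.6250 m


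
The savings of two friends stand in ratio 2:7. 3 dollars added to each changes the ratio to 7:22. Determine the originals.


Let A = 2k, B = 7k.
(2k + 3) / (7k + 3) = 7/22
Cross-multiply: 22(2k + 3) = 7(7k + 3)
44k + 66 = 49k + 21
44k - 49k = 21 - 66
-5k = -45
k = -45/-5 = 9
A = 2×9 = 18, B = 7×9 = 63
= A = 18, B = 63

A = 18, B = 63


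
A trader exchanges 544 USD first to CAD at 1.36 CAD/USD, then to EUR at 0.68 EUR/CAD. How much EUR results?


Step 1: 544 USD × 1.36 = 739.84 CAD
Step 2: 739.84 CAD × 0.68 = 503.09 EUR
Implied rate USD→EUR = 1.36 × 0.68 = 0.9248
= 503.09 EUR

503.09 EUR


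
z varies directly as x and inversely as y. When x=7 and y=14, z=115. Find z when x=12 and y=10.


z = k·x/y
Solve for k using the known point: k = z·y/x = 115×14/7 = 1610/7 = 230.0000
Now evaluate at x=12, y=10:
z = k × 12 / 10 = (1610 × 12) / (7 × 10) = 19320/70
= 276.0000

276.0000


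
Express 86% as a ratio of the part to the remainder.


86% means 86 parts out of 100; remainder = 14
Part : remainder = 86:14
GCD = 2
= 43:7

43:7


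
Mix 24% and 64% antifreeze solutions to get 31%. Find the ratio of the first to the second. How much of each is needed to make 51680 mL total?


Let x parts of 24% mix with y parts of 64%.
24x + 64y = 31(x + y)
24x + 64y = 31x + 31y
x(24 - 31) = y(31 - 64)
x/y = (64 - 31)/(31 - 24) = 33/7
Simplify: 33:7
Total parts = 40; one part = 51680/40 = 1292.00 mL
24% solution: 33×1292.00 = 42636.00 mL
64% solution: 7×1292.00 = 9044.00 mL
= ratio 33:7; 42636.00 mL and 9044.00 mL

ratio 33:7; 42636.00 mL and 9044.00 mL


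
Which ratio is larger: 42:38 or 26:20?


42/38 = 1.1053
26/20 = 1.3000
1.1053 < 1.3000, so 42:38 is less
= 26:20

26:20


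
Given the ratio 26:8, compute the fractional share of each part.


Total parts = 26 + 8 = 34
First part: 26/34 = 13/17
Second part: 8/34 = 4/17
= 13/17 and 4/17

13/17 and 4/17


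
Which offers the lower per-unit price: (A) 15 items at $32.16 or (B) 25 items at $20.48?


Deal A: $32.16/15 = $2.1440/unit
Deal B: $20.48/25 = $0.8192/unit
B is cheaper per unit
= Deal B

Deal B


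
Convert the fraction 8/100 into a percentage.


Percentage = (part / whole) × 100
= (8 / 100) × 100
= 8.00%

8.00%


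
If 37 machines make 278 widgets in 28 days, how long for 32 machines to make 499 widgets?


Days ∝ work / workers, so d₂ = d₁ × (m₁/m₂) × (w₂/w₁)
Workers factor (inverse): 37/32 ≈ 1.1563
Work factor (direct): 499/278 ≈ 1.7950
d₂ = 28 × 37/32 × 499/278 = (28 × 37 × 499) / (32 × 278) = 516964/8896
≈ 58.11 days

58.11 days


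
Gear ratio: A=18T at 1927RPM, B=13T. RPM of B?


Gear ratio = 18:13 = 18:13
RPM_B = RPM_A × (teeth_A / teeth_B)
= 1927 × (18/13)
= 2668.2 RPM

2668.2 RPM


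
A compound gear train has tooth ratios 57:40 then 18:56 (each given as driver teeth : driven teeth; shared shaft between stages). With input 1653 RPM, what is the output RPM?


Stage 1: RPM_B = RPM_A × t_A/t_B = 1653 × 57/40 = 94221/40 ≈ 2355.53
B and C share a shaft → RPM_C = RPM_B
Stage 2: RPM_D = RPM_C × t_C/t_D = RPM_A × (t_A×t_C)/(t_B×t_D)
Overall ratio = (57×18)/(40×56) = 1026/2240
RPM_D = 1653 × 1026/2240 = 1695978/2240
≈ 757.13 RPM

757.13 RPM


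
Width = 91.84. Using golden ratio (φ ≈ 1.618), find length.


φ = (1 + √5) / 2 ≈ 1.618
Length = width × φ = 91.84 × 1.618 = 148.59712
≈ 148.60

148.60


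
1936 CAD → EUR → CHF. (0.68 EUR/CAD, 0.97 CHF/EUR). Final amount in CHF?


Step 1: 1936 CAD × 0.68 = 1316.48 EUR
Step 2: 1316.48 EUR × 0.97 = 1276.99 CHF
Implied rate CAD→CHF = 0.68 × 0.97 = 0.6596
= 1276.99 CHF

1276.99 CHF


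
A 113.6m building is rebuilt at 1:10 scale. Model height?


Model size = real / scale
= 113.6 / 10
= 11.3600 m

11.3600 m


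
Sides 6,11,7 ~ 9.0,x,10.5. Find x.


Scale factor = 9.0/6 = 1.5
Missing side = 11 × 1.5
= 16.5

16.5


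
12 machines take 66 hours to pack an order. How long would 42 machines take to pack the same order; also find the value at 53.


Inverse proportion: x × y = constant
k = 12 × 66 = 792
At x=42: k/42 = 18.86
At x=53: k/53 = 14.94
= 18.86 and 14.94

18.86 and 14.94


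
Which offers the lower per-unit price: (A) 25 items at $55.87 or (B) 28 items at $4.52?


Deal A: $55.87/25 = $2.2348/unit
Deal B: $4.52/28 = $0.1614/unit
B is cheaper per unit
= Deal B

Deal B


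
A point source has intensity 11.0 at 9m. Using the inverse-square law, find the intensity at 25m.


I₁d₁² = I₂d₂²
I₂ = I₁ × (d₁/d₂)²
= 11.0 × (9/25)²
= 11.0 × 81/625
= 891/625
= 1.4256

1.4256


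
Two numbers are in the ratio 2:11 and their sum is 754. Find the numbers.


Let A = 2k, B = 11k.
2k + 11k = 754
13k = 754 → k = 754/13 = 58
A = 2×58 = 116, B = 11×58 = 638
= A = 116, B = 638

A = 116, B = 638


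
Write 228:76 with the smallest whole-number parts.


GCD(228, 76) = 76
228/76 : 76/76
= 3:1

3:1


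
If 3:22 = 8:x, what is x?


Cross multiply: 3 × x = 22 × 8
3x = 176
x = 176 / 3
= 58.67

58.67


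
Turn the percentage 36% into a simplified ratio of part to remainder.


36% means 36 parts out of 100; remainder = 64
Part : remainder = 36:64
GCD = 4
= 9:16

9:16


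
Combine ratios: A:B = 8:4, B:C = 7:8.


Match B: multiply A:B by 7 → 56:28
Multiply B:C by 4 → 28:32
Combined: 56:28:32
GCD = 4
= 14:7:8

14:7:8


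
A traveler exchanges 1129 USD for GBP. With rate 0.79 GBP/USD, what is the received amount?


Amount × rate = 1129 × 0.79
= 891.91 GBP

891.91 GBP


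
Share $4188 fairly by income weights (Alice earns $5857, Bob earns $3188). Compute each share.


Total income = 5857 + 3188 = $9045
Alice: $4188 × 5857/9045 = $2711.90
Bob: $4188 × 3188/9045 = $1476.10
= Alice: $2711.90, Bob: $1476.10

Alice: $2711.90, Bob: $1476.10


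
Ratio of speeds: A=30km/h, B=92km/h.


Ratio = 30:92
GCD = 2
Simplified = 15:46
Time ratio (same distance) = 46:15
Speed ratio = 15:46

15:46


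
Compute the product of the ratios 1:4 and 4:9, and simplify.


Compound ratio = (1×4) : (4×9)
= 4:36
GCD = 4
= 1:9

1:9


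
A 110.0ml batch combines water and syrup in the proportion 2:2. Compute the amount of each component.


Total parts = 2 + 2 = 4
water: 110.0 × 2/4 = 55.0ml
syrup: 110.0 × 2/4 = 55.0ml
= 55.0ml and 55.0ml

55.0ml and 55.0ml


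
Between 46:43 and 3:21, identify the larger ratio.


46/43 = 1.0698
3/21 = 0.1429
1.0698 > 0.1429, so 46:43 is greater
= 46:43

46:43


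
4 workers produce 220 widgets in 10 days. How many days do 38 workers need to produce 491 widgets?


Days ∝ work / workers, so d₂ = d₁ × (m₁/m₂) × (w₂/w₁)
Workers factor (inverse): 4/38 ≈ 0.1053
Work factor (direct): 491/220 ≈ 2.2318
d₂ = 10 × 4/38 × 491/220 = (10 × 4 × 491) / (38 × 220) = 19640/8360
≈ 2.35 days

2.35 days


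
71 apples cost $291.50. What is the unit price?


Unit rate = total / quantity
= 291.50 / 71
= $4.11 per unit

$4.11 per unit


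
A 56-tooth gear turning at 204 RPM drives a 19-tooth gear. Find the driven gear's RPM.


Gear ratio = 56:19 = 56:19
RPM_B = RPM_A × (teeth_A / teeth_B)
= 204 × (56/19)
= 601.3 RPM

601.3 RPM


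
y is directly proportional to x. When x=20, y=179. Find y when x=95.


Direct proportion: y/x = constant
k = 179/20 = 8.9500
y₂ = k × 95 = 179 × 95 / 20 = 17005/20
= 850.25

850.25


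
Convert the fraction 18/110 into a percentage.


Percentage = (part / whole) × 100
= (18 / 110) × 100
≈ 16.36%

16.36%


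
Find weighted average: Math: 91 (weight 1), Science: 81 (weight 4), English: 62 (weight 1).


Numerator = 91×1 + 81×4 + 62×1
= 91 + 324 + 62
= 477
Total weight = 6
Weighted avg = 477/6
= 79.50

79.50


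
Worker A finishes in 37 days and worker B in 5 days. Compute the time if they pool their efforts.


Rate of A = 1/37 per day
Rate of B = 1/5 per day
Combined rate = 1/37 + 1/5 = 42/185 ≈ 0.2270 per day
Days = 1 / combined rate = 185/42
≈ 4.40 days

4.40 days


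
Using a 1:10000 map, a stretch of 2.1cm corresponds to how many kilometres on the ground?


Real distance = map distance × scale
= 2.1cm × 10000
= 21000 cm = 210.0 m
= 0.210 km

0.210 km


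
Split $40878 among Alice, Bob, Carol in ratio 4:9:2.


Total parts = 4 + 9 + 2 = 15
Alice: 40878 × 4/15 = 10900.80
Bob: 40878 × 9/15 = 24526.80
Carol: 40878 × 2/15 = 5450.40
= Alice: $10900.80, Bob: $24526.80, Carol: $5450.40

Alice: $10900.80, Bob: $24526.80, Carol: $5450.40


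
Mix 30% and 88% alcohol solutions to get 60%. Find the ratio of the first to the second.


Let x parts of 30% mix with y parts of 88%.
30x + 88y = 60(x + y)
30x + 88y = 60x + 60y
x(30 - 60) = y(60 - 88)
x/y = (88 - 60)/(60 - 30) = 28/30
Simplify: 14:15
= 14:15

14:15


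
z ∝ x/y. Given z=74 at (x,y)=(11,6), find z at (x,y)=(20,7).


z = k·x/y
Solve for k using the known point: k = z·y/x = 74×6/11 = 444/11 ≈ 40.3636
Now evaluate at x=20, y=7:
z = k × 20 / 7 = (444 × 20) / (11 × 7) = 8880/77
≈ 115.3247

115.3247


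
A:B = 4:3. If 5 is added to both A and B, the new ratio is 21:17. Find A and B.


Let A = 4k, B = 3k.
(4k + 5) / (3k + 5) = 21/17
Cross-multiply: 17(4k + 5) = 21(3k + 5)
68k + 85 = 63k + 105
68k - 63k = 105 - 85
5k = 20
k = 20/5 = 4
A = 4×4 = 16, B = 3×4 = 12
= A = 16, B = 12

A = 16, B = 12


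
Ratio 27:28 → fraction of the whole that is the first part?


Total parts = 27 + 28 = 55
First part: 27/55 = 27/55
= 27/55

27/55


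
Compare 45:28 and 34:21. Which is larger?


45/28 = 1.6071
34/21 = 1.6190
1.6071 < 1.6190, so 45:28 is less
= 34:21

34:21


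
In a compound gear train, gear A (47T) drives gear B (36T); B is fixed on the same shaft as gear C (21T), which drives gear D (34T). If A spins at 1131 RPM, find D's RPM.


Stage 1: RPM_B = RPM_A × t_A/t_B = 1131 × 47/36 = 53157/36 ≈ 1476.58
B and C share a shaft → RPM_C = RPM_B
Stage 2: RPM_D = RPM_C × t_C/t_D = RPM_A × (t_A×t_C)/(t_B×t_D)
Overall ratio = (47×21)/(36×34) = 987/1224
RPM_D = 1131 × 987/1224 = 1116297/1224
≈ 912.01 RPM

912.01 RPM


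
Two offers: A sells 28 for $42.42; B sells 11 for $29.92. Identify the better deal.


Deal A: $42.42/28 = $1.5150/unit
Deal B: $29.92/11 = $2.7200/unit
A is cheaper per unit
= Deal A

Deal A


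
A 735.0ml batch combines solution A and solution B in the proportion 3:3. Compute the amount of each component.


Total parts = 3 + 3 = 6
solution A: 735.0 × 3/6 = 367.5ml
solution B: 735.0 × 3/6 = 367.5ml
= 367.5ml and 367.5ml

367.5ml and 367.5ml


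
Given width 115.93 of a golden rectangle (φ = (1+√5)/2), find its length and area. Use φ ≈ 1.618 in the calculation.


φ = (1 + √5) / 2 ≈ 1.618
Length = width × φ = 115.93 × 1.618 = 187.57474
≈ 187.57
Area = width × length = 115.93 × 187.57474 = 21745.5396082 ≈ 21745.54
= Length: 187.57, Area: 21745.54

Length: 187.57, Area: 21745.54


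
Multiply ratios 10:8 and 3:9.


Compound ratio = (10×3) : (8×9)
= 30:72
GCD = 6
= 5:12

5:12


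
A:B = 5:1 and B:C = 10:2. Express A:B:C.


Match B: multiply A:B by 10 → 50:10
Multiply B:C by 1 → 10:2
Combined: 50:10:2
GCD = 2
= 25:5:1

25:5:1


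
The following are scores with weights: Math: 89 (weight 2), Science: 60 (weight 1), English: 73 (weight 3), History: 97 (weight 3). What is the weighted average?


Numerator = 89×2 + 60×1 + 73×3 + 97×3
= 178 + 60 + 219 + 291
= 748
Total weight = 9
Weighted avg = 748/9
= 83.11

83.11


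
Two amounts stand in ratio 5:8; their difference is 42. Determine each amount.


Let A = 5k, B = 8k.
8k - 5k = 42
3k = 42 → k = 42/3 = 14
A = 5×14 = 70, B = 8×14 = 112
= A = 70, B = 112

A = 70, B = 112


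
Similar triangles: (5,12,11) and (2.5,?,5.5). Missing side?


Scale factor = 2.5/5 = 0.5
Missing side = 12 × 0.5
= 6.0

6.0


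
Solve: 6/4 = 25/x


Cross multiply: 6 × x = 4 × 25
6x = 100
x = 100 / 6
= 16.67

16.67


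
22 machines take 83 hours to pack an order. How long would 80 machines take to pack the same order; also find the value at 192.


Inverse proportion: x × y = constant
k = 22 × 83 = 1826
At x=80: k/80 = 22.83
At x=192: k/192 = 9.51
= 22.83 and 9.51

22.83 and 9.51


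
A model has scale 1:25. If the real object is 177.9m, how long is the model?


Model size = real / scale
= 177.9 / 25
= 7.1160 m

7.1160 m


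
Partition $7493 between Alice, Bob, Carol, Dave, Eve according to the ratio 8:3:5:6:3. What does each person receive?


Total parts = 8 + 3 + 5 + 6 + 3 = 25
Alice: 7493 × 8/25 = 2397.76
Bob: 7493 × 3/25 = 899.16
Carol: 7493 × 5/25 = 1498.60
Dave: 7493 × 6/25 = 1798.32
Eve: 7493 × 3/25 = 899.16
= Alice: $2397.76, Bob: $899.16, Carol: $1498.60, Dave: $1798.32, Eve: $899.16

Alice: $2397.76, Bob: $899.16, Carol: $1498.60, Dave: $1798.32, Eve: $899.16


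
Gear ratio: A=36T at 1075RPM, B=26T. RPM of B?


Gear ratio = 36:26 = 18:13
RPM_B = RPM_A × (teeth_A / teeth_B)
= 1075 × (36/26)
= 1488.5 RPM

1488.5 RPM


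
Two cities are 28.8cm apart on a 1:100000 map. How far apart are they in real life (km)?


Real distance = map distance × scale
= 28.8cm × 100000
= 2880000 cm = 28800.0 m
= 28.800 km

28.800 km


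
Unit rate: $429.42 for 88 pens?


Unit rate = total / quantity
= 429.42 / 88
= $4.88 per unit

$4.88 per unit


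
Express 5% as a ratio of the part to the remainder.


5% means 5 parts out of 100; remainder = 95
Part : remainder = 5:95
GCD = 5
= 1:19

1:19


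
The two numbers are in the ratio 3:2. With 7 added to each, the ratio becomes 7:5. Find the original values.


Let A = 3k, B = 2k.
(3k + 7) / (2k + 7) = 7/5
Cross-multiply: 5(3k + 7) = 7(2k + 7)
15k + 35 = 14k + 49
15k - 14k = 49 - 35
1k = 14
k = 14/1 = 14
A = 3×14 = 42, B = 2×14 = 28
= A = 42, B = 28

A = 42, B = 28


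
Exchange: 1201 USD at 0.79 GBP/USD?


Amount × rate = 1201 × 0.79
= 948.79 GBP

948.79 GBP


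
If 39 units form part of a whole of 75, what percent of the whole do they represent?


Percentage = (part / whole) × 100
= (39 / 75) × 100
= 52.00%

52.00%


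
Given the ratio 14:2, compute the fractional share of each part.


Total parts = 14 + 2 = 16
First part: 14/16 = 7/8
Second part: 2/16 = 1/8
= 7/8 and 1/8

7/8 and 1/8


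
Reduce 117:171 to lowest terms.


GCD(117, 171) = 9
117/9 : 171/9
= 13:19

13:19


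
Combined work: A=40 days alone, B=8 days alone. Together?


Rate of A = 1/40 per day
Rate of B = 1/8 per day
Combined rate = 1/40 + 1/8 = 48/320 = 0.1500 per day
Days = 1 / combined rate = 320/48
≈ 6.67 days

6.67 days


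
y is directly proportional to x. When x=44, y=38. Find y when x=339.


Direct proportion: y/x = constant
k = 38/44 ≈ 0.8636
y₂ = k × 339 = 38 × 339 / 44 = 12882/44
≈ 292.77

292.77


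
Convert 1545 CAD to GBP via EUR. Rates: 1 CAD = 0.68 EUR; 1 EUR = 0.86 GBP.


Step 1: 1545 CAD × 0.68 = 1050.60 EUR
Step 2: 1050.60 EUR × 0.86 = 903.52 GBP
Implied rate CAD→GBP = 0.68 × 0.86 = 0.5848
= 903.52 GBP

903.52 GBP


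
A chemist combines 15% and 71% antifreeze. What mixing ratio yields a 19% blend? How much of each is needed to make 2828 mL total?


Let x parts of 15% mix with y parts of 71%.
15x + 71y = 19(x + y)
15x + 71y = 19x + 19y
x(15 - 19) = y(19 - 71)
x/y = (71 - 19)/(19 - 15) = 52/4
Simplify: 13:1
Total parts = 14; one part = 2828/14 = 202.00 mL
15% solution: 13×202.00 = 2626.00 mL
71% solution: 1×202.00 = 202.00 mL
= ratio 13:1; 2626.00 mL and 202.00 mL

ratio 13:1; 2626.00 mL and 202.00 mL


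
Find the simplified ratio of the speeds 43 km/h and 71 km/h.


Ratio = 43:71
GCD = 1
Simplified = 43:71
Time ratio (same distance) = 71:43
Speed ratio = 43:71

43:71


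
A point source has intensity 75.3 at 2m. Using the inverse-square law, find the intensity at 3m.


I₁d₁² = I₂d₂²
I₂ = I₁ × (d₁/d₂)²
= 75.3 × (2/3)²
= 75.3 × 4/9
= 301.2/9
≈ 33.4667

33.4667


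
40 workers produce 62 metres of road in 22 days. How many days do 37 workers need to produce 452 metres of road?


Days ∝ work / workers, so d₂ = d₁ × (m₁/m₂) × (w₂/w₁)
Workers factor (inverse): 40/37 ≈ 1.0811
Work factor (direct): 452/62 ≈ 7.2903
d₂ = 22 × 40/37 × 452/62 = (22 × 40 × 452) / (37 × 62) = 397760/2294
≈ 173.39 days

173.39 days


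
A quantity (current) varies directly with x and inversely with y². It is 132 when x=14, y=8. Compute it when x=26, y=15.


z = k·x/y²
Solve for k using the known point: k = z·y²/x = 132×64/14 = 8448/14 ≈ 603.4286
Now evaluate at x=26, y=15:
z = k × 26 / 225 = (8448 × 26) / (14 × 225) = 219648/3150
≈ 69.7295

69.7295


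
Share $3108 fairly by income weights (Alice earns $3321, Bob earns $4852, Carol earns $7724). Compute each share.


Total income = 3321 + 4852 + 7724 = $15897
Alice: $3108 × 3321/15897 = $649.28
Bob: $3108 × 4852/15897 = $948.61
Carol: $3108 × 7724/15897 = $1510.11
= Alice: $649.28, Bob: $948.61, Carol: $1510.11

Alice: $649.28, Bob: $948.61, Carol: $1510.11


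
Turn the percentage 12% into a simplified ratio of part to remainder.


12% means 12 parts out of 100; remainder = 88
Part : remainder = 12:88
GCD = 4
= 3:22

3:22


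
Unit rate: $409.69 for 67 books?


Unit rate = total / quantity
= 409.69 / 67
= $6.11 per unit

$6.11 per unit


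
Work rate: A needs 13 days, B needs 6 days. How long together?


Rate of A = 1/13 per day
Rate of B = 1/6 per day
Combined rate = 1/13 + 1/6 = 19/78 ≈ 0.2436 per day
Days = 1 / combined rate = 78/19
≈ 4.11 days

4.11 days


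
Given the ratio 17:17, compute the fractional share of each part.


Total parts = 17 + 17 = 34
First part: 17/34 = 1/2
Second part: 17/34 = 1/2
= 1/2 and 1/2

1/2 and 1/2


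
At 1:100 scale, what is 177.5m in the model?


Model size = real / scale
= 177.5 / 100
= 1.7750 m

1.7750 m


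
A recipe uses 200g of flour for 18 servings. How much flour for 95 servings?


Direct proportion: y/x = constant
k = 200/18 ≈ 11.1111
y₂ = k × 95 = 200 × 95 / 18 = 19000/18
≈ 1055.56

1055.56


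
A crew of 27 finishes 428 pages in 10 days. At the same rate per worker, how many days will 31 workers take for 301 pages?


Days ∝ work / workers, so d₂ = d₁ × (m₁/m₂) × (w₂/w₁)
Workers factor (inverse): 27/31 ≈ 0.8710
Work factor (direct): 301/428 ≈ 0.7033
d₂ = 10 × 27/31 × 301/428 = (10 × 27 × 301) / (31 × 428) = 81270/13268
≈ 6.13 days

6.13 days


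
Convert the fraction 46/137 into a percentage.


Percentage = (part / whole) × 100
= (46 / 137) × 100
≈ 33.58%

33.58%


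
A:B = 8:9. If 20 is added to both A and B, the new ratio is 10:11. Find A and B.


Let A = 8k, B = 9k.
(8k + 20) / (9k + 20) = 10/11
Cross-multiply: 11(8k + 20) = 10(9k + 20)
88k + 220 = 90k + 200
88k - 90k = 200 - 220
-2k = -20
k = -20/-2 = 10
A = 8×10 = 80, B = 9×10 = 90
= A = 80, B = 90

A = 80, B = 90


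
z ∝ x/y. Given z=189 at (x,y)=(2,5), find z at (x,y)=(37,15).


z = k·x/y
Solve for k using the known point: k = z·y/x = 189×5/2 = 945/2 = 472.5000
Now evaluate at x=37, y=15:
z = k × 37 / 15 = (945 × 37) / (2 × 15) = 34965/30
= 1165.5000

1165.5000


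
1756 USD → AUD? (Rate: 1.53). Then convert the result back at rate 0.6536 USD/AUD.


Amount × rate = 1756 × 1.53 = 2686.68 AUD
Round-trip: 2686.68 × 0.6536 = 1756.01 USD
= 2686.68 AUD, then 1756.01 USD

2686.68 AUD, then 1756.01 USD


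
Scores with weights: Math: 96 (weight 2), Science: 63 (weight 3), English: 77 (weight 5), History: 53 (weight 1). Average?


Numerator = 96×2 + 63×3 + 77×5 + 53×1
= 192 + 189 + 385 + 53
= 819
Total weight = 11
Weighted avg = 819/11
= 74.45

74.45


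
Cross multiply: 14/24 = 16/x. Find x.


Cross multiply: 14 × x = 24 × 16
14x = 384
x = 384 / 14
= 27.43

27.43


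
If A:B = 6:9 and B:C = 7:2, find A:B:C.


Match B: multiply A:B by 7 → 42:63
Multiply B:C by 9 → 63:18
Combined: 42:63:18
GCD = 3
= 14:21:6

14:21:6


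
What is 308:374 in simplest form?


GCD(308, 374) = 22
308/22 : 374/22
= 14:17

14:17


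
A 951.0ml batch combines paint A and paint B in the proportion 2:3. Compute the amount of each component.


Total parts = 2 + 3 = 5
paint A: 951.0 × 2/5 = 380.4ml
paint B: 951.0 × 3/5 = 570.6ml
= 380.4ml and 570.6ml

380.4ml and 570.6ml


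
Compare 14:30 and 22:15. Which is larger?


14/30 = 0.4667
22/15 = 1.4667
0.4667 < 1.4667, so 14:30 is less
= 22:15

22:15


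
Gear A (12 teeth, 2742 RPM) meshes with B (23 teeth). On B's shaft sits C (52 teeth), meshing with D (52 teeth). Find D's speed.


Stage 1: RPM_B = RPM_A × t_A/t_B = 2742 × 12/23 = 32904/23 ≈ 1430.61
B and C share a shaft → RPM_C = RPM_B
Stage 2: RPM_D = RPM_C × t_C/t_D = RPM_A × (t_A×t_C)/(t_B×t_D)
Overall ratio = (12×52)/(23×52) = 624/1196
RPM_D = 2742 × 624/1196 = 1711008/1196
≈ 1430.61 RPM

1430.61 RPM


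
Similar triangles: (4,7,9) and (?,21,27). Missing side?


Scale factor = 21/7 = 3
Missing side = 4 × 3
= 12.0

12.0


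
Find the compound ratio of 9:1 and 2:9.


Compound ratio = (9×2) : (1×9)
= 18:9
GCD = 9
= 2:1

2:1


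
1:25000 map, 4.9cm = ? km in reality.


Real distance = map distance × scale
= 4.9cm × 25000
= 122500 cm = 1225.0 m
= 1.225 km

1.225 km


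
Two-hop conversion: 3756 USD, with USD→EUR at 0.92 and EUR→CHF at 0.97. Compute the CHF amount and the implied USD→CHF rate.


Step 1: 3756 USD × 0.92 = 3455.52 EUR
Step 2: 3455.52 EUR × 0.97 = 3351.85 CHF
Implied rate USD→CHF = 0.92 × 0.97 = 0.8924
= 3351.85 CHF; implied rate 0.8924 CHF/USD

3351.85 CHF; implied rate 0.8924 CHF/USD


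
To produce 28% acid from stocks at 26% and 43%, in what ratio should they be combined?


Let x parts of 26% mix with y parts of 43%.
26x + 43y = 28(x + y)
26x + 43y = 28x + 28y
x(26 - 28) = y(28 - 43)
x/y = (43 - 28)/(28 - 26) = 15/2
Simplify: 15:2
= 15:2

15:2


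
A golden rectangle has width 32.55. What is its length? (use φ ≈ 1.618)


φ = (1 + √5) / 2 ≈ 1.618
Length = width × φ = 32.55 × 1.618 = 52.6659
≈ 52.67

52.67


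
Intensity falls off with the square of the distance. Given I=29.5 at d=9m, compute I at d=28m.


I₁d₁² = I₂d₂²
I₂ = I₁ × (d₁/d₂)²
= 29.5 × (9/28)²
= 29.5 × 81/784
= 2389.5/784
≈ 3.0478

3.0478


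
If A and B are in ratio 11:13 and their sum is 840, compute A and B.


Let A = 11k, B = 13k.
11k + 13k = 840
24k = 840 → k = 840/24 = 35
A = 11×35 = 385, B = 13×35 = 455
= A = 385, B = 455

A = 385, B = 455


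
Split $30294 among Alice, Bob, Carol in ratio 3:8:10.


Total parts = 3 + 8 + 10 = 21
Alice: 30294 × 3/21 = 4327.71
Bob: 30294 × 8/21 = 11540.57
Carol: 30294 × 10/21 = 14425.71
= Alice: $4327.71, Bob: $11540.57, Carol: $14425.71

Alice: $4327.71, Bob: $11540.57, Carol: $14425.71


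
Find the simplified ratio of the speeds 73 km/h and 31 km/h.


Ratio = 73:31
GCD = 1
Simplified = 73:31
Time ratio (same distance) = 31:73
Speed ratio = 73:31

73:31


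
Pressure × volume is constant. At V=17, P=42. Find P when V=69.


Inverse proportion: x × y = constant
k = 17 × 42 = 714
y₂ = k / 69 = 714 / 69
= 10.35

10.35


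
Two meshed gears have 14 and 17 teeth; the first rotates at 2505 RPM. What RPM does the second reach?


Gear ratio = 14:17 = 14:17
RPM_B = RPM_A × (teeth_A / teeth_B)
= 2505 × (14/17)
= 2062.9 RPM

2062.9 RPM


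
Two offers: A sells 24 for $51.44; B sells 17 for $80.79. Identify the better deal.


Deal A: $51.44/24 = $2.1433/unit
Deal B: $80.79/17 = $4.7524/unit
A is cheaper per unit
= Deal A

Deal A


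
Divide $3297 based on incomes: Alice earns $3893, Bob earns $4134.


Total income = 3893 + 4134 = $8027
Alice: $3297 × 3893/8027 = $1599.01
Bob: $3297 × 4134/8027 = $1697.99
= Alice: $1599.01, Bob: $1697.99

Alice: $1599.01, Bob: $1697.99


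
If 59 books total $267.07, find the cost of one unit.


Unit rate = total / quantity
= 267.07 / 59
= $4.53 per unit

$4.53 per unit


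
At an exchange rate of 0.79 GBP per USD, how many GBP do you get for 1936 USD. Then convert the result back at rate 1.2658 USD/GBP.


Amount × rate = 1936 × 0.79 = 1529.44 GBP
Round-trip: 1529.44 × 1.2658 = 1935.97 USD
= 1529.44 GBP, then 1935.97 USD

1529.44 GBP, then 1935.97 USD


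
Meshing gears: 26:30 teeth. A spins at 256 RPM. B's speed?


Gear ratio = 26:30 = 13:15
RPM_B = RPM_A × (teeth_A / teeth_B)
= 256 × (26/30)
= 221.9 RPM

221.9 RPM


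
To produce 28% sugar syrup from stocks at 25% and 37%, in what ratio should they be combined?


Let x parts of 25% mix with y parts of 37%.
25x + 37y = 28(x + y)
25x + 37y = 28x + 28y
x(25 - 28) = y(28 - 37)
x/y = (37 - 28)/(28 - 25) = 9/3
Simplify: 3:1
= 3:1

3:1


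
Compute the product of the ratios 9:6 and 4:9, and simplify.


Compound ratio = (9×4) : (6×9)
= 36:54
GCD = 18
= 2:3

2:3


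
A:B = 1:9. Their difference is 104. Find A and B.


Let A = 1k, B = 9k.
9k - 1k = 104
8k = 104 → k = 104/8 = 13
A = 1×13 = 13, B = 9×13 = 117
= A = 13, B = 117

A = 13, B = 117


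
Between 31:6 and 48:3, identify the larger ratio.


31/6 = 5.1667
48/3 = 16.0000
5.1667 < 16.0000, so 31:6 is less
= 48:3

48:3


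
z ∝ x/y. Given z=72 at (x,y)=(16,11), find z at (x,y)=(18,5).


z = k·x/y
Solve for k using the known point: k = z·y/x = 72×11/16 = 792/16 = 49.5000
Now evaluate at x=18, y=5:
z = k × 18 / 5 = (792 × 18) / (16 × 5) = 14256/80
= 178.2000

178.2000


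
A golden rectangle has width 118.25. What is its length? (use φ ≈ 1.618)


φ = (1 + √5) / 2 ≈ 1.618
Length = width × φ = 118.25 × 1.618 = 191.3285
≈ 191.33

191.33


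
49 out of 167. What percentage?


Percentage = (part / whole) × 100
= (49 / 167) × 100
≈ 29.34%

29.34%


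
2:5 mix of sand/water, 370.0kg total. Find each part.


Total parts = 2 + 5 = 7
sand: 370.0 × 2/7 = 105.7kg
water: 370.0 × 5/7 = 264.3kg
= 105.7kg and 264.3kg

105.7kg and 264.3kg


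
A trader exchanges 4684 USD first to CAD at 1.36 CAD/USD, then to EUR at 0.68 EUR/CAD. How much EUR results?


Step 1: 4684 USD × 1.36 = 6370.24 CAD
Step 2: 6370.24 CAD × 0.68 = 4331.76 EUR
Implied rate USD→EUR = 1.36 × 0.68 = 0.9248
= 4331.76 EUR

4331.76 EUR


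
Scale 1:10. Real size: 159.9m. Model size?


Model size = real / scale
= 159.9 / 10
= 15.9900 m

15.9900 m


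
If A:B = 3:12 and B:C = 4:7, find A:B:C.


Match B: multiply A:B by 4 → 12:48
Multiply B:C by 12 → 48:84
Combined: 12:48:84
GCD = 12
= 1:4:7

1:4:7


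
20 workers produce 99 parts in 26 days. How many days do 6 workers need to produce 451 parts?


Days ∝ work / workers, so d₂ = d₁ × (m₁/m₂) × (w₂/w₁)
Workers factor (inverse): 20/6 ≈ 3.3333
Work factor (direct): 451/99 ≈ 4.5556
d₂ = 26 × 20/6 × 451/99 = (26 × 20 × 451) / (6 × 99) = 234520/594
≈ 394.81 days

394.81 days


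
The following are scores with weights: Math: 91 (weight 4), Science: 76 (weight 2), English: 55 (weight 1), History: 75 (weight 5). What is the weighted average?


Numerator = 91×4 + 76×2 + 55×1 + 75×5
= 364 + 152 + 55 + 375
= 946
Total weight = 12
Weighted avg = 946/12
= 78.83

78.83


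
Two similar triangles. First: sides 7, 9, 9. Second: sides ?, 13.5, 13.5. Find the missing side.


Scale factor = 13.5/9 = 1.5
Missing side = 7 × 1.5
= 10.5

10.5


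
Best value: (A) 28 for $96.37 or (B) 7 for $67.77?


Deal A: $96.37/28 = $3.4418/unit
Deal B: $67.77/7 = $9.6814/unit
A is cheaper per unit
= Deal A

Deal A


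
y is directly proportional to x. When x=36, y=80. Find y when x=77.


Direct proportion: y/x = constant
k = 80/36 ≈ 2.2222
y₂ = k × 77 = 80 × 77 / 36 = 6160/36
≈ 171.11

171.11


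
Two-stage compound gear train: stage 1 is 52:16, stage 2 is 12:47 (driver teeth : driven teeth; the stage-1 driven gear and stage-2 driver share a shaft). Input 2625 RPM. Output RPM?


Stage 1: RPM_B = RPM_A × t_A/t_B = 2625 × 52/16 = 136500/16 = 8531.25
B and C share a shaft → RPM_C = RPM_B
Stage 2: RPM_D = RPM_C × t_C/t_D = RPM_A × (t_A×t_C)/(t_B×t_D)
Overall ratio = (52×12)/(16×47) = 624/752
RPM_D = 2625 × 624/752 = 1638000/752
≈ 2178.19 RPM

2178.19 RPM


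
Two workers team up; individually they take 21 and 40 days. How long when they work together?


Rate of A = 1/21 per day
Rate of B = 1/40 per day
Combined rate = 1/21 + 1/40 = 61/840 ≈ 0.0726 per day
Days = 1 / combined rate = 840/61
≈ 13.77 days

13.77 days


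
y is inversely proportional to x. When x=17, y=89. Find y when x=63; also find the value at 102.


Inverse proportion: x × y = constant
k = 17 × 89 = 1513
At x=63: k/63 = 24.02
At x=102: k/102 = 14.83
= 24.02 and 14.83

24.02 and 14.83


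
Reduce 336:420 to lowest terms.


GCD(336, 420) = 84
336/84 : 420/84
= 4:5

4:5


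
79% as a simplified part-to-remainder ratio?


79% means 79 parts out of 100; remainder = 21
Part : remainder = 79:21
GCD = 1
= 79:21

79:21


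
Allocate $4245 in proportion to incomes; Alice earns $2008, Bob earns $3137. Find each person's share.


Total income = 2008 + 3137 = $5145
Alice: $4245 × 2008/5145 = $1656.75
Bob: $4245 × 3137/5145 = $2588.25
= Alice: $1656.75, Bob: $2588.25

Alice: $1656.75, Bob: $2588.25


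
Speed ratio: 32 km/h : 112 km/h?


Ratio = 32:112
GCD = 16
Simplified = 2:7
Time ratio (same distance) = 7:2
Speed ratio = 2:7

2:7


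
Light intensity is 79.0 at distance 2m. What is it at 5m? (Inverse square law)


I₁d₁² = I₂d₂²
I₂ = I₁ × (d₁/d₂)²
= 79.0 × (2/5)²
= 79.0 × 4/25
= 316/25
= 12.6400

12.6400


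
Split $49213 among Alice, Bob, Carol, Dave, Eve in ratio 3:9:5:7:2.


Total parts = 3 + 9 + 5 + 7 + 2 = 26
Alice: 49213 × 3/26 = 5678.42
Bob: 49213 × 9/26 = 17035.27
Carol: 49213 × 5/26 = 9464.04
Dave: 49213 × 7/26 = 13249.65
Eve: 49213 × 2/26 = 3785.62
= Alice: $5678.42, Bob: $17035.27, Carol: $9464.04, Dave: $13249.65, Eve: $3785.62

Alice: $5678.42, Bob: $17035.27, Carol: $9464.04, Dave: $13249.65, Eve: $3785.62


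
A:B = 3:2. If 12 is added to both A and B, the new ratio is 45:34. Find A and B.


Let A = 3k, B = 2k.
(3k + 12) / (2k + 12) = 45/34
Cross-multiply: 34(3k + 12) = 45(2k + 12)
102k + 408 = 90k + 540
102k - 90k = 540 - 408
12k = 132
k = 132/12 = 11
A = 3×11 = 33, B = 2×11 = 22
= A = 33, B = 22

A = 33, B = 22


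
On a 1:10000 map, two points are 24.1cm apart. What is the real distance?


Real distance = map distance × scale
= 24.1cm × 10000
= 241000 cm = 2410.0 m
= 2.410 km

2.410 km


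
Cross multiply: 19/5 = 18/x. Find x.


Cross multiply: 19 × x = 5 × 18
19x = 90
x = 90 / 19
= 4.74

4.74


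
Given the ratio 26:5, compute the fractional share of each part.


Total parts = 26 + 5 = 31
First part: 26/31 = 26/31
Second part: 5/31 = 5/31
= 26/31 and 5/31

26/31 and 5/31


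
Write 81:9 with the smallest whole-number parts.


GCD(81, 9) = 9
81/9 : 9/9
= 9:1

9:1


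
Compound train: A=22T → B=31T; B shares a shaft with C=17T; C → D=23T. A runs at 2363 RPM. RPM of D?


Stage 1: RPM_B = RPM_A × t_A/t_B = 2363 × 22/31 = 51986/31 ≈ 1676.97
B and C share a shaft → RPM_C = RPM_B
Stage 2: RPM_D = RPM_C × t_C/t_D = RPM_A × (t_A×t_C)/(t_B×t_D)
Overall ratio = (22×17)/(31×23) = 374/713
RPM_D = 2363 × 374/713 = 883762/713
≈ 1239.50 RPM

1239.50 RPM


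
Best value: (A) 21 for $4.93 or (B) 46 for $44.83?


Deal A: $4.93/21 = $0.2348/unit
Deal B: $44.83/46 = $0.9746/unit
A is cheaper per unit
= Deal A

Deal A


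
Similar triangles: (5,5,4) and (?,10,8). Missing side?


Scale factor = 10/5 = 2
Missing side = 5 × 2
= 10.0

10.0


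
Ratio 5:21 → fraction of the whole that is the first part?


Total parts = 5 + 21 = 26
First part: 5/26 = 5/26
= 5/26

5/26


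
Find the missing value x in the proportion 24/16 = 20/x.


Cross multiply: 24 × x = 16 × 20
24x = 320
x = 320 / 24
= 13.33

13.33


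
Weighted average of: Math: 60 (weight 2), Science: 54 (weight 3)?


Numerator = 60×2 + 54×3
= 120 + 162
= 282
Total weight = 5
Weighted avg = 282/5
= 56.40

56.40


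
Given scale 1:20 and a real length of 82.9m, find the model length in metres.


Model size = real / scale
= 82.9 / 20
= 4.1450 m

4.1450 m


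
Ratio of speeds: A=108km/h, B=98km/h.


Ratio = 108:98
GCD = 2
Simplified = 54:49
Time ratio (same distance) = 49:54
Speed ratio = 54:49

54:49


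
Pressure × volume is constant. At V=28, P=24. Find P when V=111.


Inverse proportion: x × y = constant
k = 28 × 24 = 672
y₂ = k / 111 = 672 / 111
= 6.05

6.05


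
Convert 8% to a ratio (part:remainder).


8% means 8 parts out of 100; remainder = 92
Part : remainder = 8:92
GCD = 4
= 2:23

2:23


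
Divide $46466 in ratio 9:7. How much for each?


Total parts = 9 + 7 = 16
Part 1: 46466 × 9/16 = 26137.13
Part 2: 46466 × 7/16 = 20328.88
= Part 1: $26137.13, Part 2: $20328.88

Part 1: $26137.13, Part 2: $20328.88


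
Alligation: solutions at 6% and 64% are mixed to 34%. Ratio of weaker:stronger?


Let x parts of 6% mix with y parts of 64%.
6x + 64y = 34(x + y)
6x + 64y = 34x + 34y
x(6 - 34) = y(34 - 64)
x/y = (64 - 34)/(34 - 6) = 30/28
Simplify: 15:14
= 15:14

15:14


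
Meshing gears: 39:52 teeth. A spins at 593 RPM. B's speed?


Gear ratio = 39:52 = 3:4
RPM_B = RPM_A × (teeth_A / teeth_B)
= 593 × (39/52)
= 444.8 RPM

444.8 RPM


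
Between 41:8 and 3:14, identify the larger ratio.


41/8 = 5.1250
3/14 = 0.2143
5.1250 > 0.2143, so 41:8 is greater
= 41:8

41:8


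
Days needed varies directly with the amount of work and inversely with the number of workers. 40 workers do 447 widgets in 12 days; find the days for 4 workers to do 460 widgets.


Days ∝ work / workers, so d₂ = d₁ × (m₁/m₂) × (w₂/w₁)
Workers factor (inverse): 40/4 = 10.0000
Work factor (direct): 460/447 ≈ 1.0291
d₂ = 12 × 40/4 × 460/447 = (12 × 40 × 460) / (4 × 447) = 220800/1788
≈ 123.49 days

123.49 days


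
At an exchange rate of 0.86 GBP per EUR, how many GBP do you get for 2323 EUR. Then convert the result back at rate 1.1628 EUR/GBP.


Amount × rate = 2323 × 0.86 = 1997.78 GBP
Round-trip: 1997.78 × 1.1628 = 2323.02 EUR
= 1997.78 GBP, then 2323.02 EUR

1997.78 GBP, then 2323.02 EUR


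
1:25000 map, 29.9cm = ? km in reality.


Real distance = map distance × scale
= 29.9cm × 25000
= 747500 cm = 7475.0 m
= 7.475 km

7.475 km


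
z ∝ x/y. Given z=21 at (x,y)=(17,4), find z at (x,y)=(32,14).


z = k·x/y
Solve for k using the known point: k = z·y/x = 21×4/17 = 84/17 ≈ 4.9412
Now evaluate at x=32, y=14:
z = k × 32 / 14 = (84 × 32) / (17 × 14) = 2688/238
≈ 11.2941

11.2941
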